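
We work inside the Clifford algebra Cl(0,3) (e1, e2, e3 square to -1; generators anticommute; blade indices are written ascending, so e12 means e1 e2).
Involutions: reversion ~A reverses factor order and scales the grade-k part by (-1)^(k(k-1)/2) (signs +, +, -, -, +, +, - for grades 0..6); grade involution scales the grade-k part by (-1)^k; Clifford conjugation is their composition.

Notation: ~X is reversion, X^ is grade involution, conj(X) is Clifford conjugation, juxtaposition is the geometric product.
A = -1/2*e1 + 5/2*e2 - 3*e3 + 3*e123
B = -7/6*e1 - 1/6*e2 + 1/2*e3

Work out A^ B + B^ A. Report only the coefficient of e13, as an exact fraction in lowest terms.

first term: -4/3 - 3/2*e12 + 17/4*e13 - 17/4*e23
second term: -4/3 + 9/2*e12 - 13/4*e13 - 11/4*e23
Answer: 1


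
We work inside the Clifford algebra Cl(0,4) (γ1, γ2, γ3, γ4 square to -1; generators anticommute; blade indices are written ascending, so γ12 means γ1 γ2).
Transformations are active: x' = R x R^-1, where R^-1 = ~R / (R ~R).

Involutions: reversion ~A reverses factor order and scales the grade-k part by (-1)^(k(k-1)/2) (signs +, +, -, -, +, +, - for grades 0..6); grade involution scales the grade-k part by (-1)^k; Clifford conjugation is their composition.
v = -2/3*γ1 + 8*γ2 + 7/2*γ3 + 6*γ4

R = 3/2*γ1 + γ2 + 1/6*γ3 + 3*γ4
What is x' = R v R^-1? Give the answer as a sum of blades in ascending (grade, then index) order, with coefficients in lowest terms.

~R = 3/2*γ1 + γ2 + 1/6*γ3 + 3*γ4, and R ~R = -221/18, so R^-1 = ~R / (-221/18).
R v = -307/12 + 38/3*γ12 + 193/36*γ13 + 11*γ14 + 13/6*γ23 - 18*γ24 - 19/2*γ34
Answer: 9173/1326*γ1 - 847/221*γ2 - 620/221*γ3 + 1437/221*γ4


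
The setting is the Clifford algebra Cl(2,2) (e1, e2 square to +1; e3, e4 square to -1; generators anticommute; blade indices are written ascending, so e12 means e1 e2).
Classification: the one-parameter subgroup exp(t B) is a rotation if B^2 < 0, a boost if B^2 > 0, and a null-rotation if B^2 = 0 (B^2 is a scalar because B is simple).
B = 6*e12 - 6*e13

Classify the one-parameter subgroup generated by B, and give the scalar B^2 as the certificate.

B^2 term by term: the squares give (6)^2*(e12)^2 + (-6)^2*(e13)^2 = 36*(-1) + 36*(+1) = 0 (each basis 2-blade squares to minus the product of its generators' squares); cross terms between blades sharing an index anticommute and cancel. So B^2 = 0.
Answer: null-rotation, certificate B^2 = 0. The scalar 0 is the complete invariant here: its sign names the subgroup type.


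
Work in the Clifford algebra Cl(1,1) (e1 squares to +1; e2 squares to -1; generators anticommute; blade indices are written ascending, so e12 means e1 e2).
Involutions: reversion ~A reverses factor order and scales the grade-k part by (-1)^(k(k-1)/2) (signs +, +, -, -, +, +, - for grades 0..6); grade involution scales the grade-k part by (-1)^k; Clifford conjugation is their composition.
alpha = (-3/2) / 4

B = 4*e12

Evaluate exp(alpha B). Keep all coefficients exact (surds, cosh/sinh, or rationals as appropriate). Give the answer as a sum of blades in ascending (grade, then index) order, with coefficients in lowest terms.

B^2 = (4)^2*(e12)^2 = 16*(+1) = 16 (a basis 2-blade squares to minus the product of its generators' squares).
B^2 = 16 — the positive square puts this in the hyperbolic regime; l = 4, alpha*l = -3/2, so exp(alpha B) = cosh(-3/2) + (sinh(-3/2)/4)*B = cosh(3/2) + (-sinh(3/2)/4)*B.
Answer: cosh(3/2) - sinh(3/2)*e12


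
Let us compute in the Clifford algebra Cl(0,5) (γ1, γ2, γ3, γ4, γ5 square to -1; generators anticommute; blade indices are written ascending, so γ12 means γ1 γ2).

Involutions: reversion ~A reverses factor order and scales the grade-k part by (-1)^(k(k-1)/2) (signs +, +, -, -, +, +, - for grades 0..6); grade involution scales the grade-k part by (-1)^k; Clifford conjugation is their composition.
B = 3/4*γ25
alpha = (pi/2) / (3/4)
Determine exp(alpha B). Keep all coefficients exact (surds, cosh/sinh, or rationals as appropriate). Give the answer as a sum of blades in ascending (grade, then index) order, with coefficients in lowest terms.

B^2 = (3/4)^2*(γ25)^2 = 9/16*(-1) = -9/16 (a basis 2-blade squares to minus the product of its generators' squares).
B^2 = -9/16 — circular case — the even/odd split gives cos and sin: l = 3/4, alpha*l = pi/2, so exp(alpha B) = cos(pi/2) + (sin(pi/2)/(3/4))*B = 0 + (4/3)*B.
Answer: γ25


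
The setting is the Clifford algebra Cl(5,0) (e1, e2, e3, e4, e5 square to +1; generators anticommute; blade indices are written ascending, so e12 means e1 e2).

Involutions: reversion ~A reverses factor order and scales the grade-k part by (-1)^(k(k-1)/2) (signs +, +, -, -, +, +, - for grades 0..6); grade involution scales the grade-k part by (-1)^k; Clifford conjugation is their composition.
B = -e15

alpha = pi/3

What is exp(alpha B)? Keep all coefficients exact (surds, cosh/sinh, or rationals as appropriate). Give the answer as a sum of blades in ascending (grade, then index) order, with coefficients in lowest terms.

B^2 = (-1)^2*(e15)^2 = 1*(-1) = -1 (a basis 2-blade squares to minus the product of its generators' squares).
B^2 = -1 — circular case — the even/odd split gives cos and sin: l = 1, alpha*l = pi/3, so exp(alpha B) = cos(pi/3) + (sin(pi/3)/1)*B = 1/2 + (sqrt(3)/2)*B.
Answer: 1/2 - sqrt(3)/2*e15


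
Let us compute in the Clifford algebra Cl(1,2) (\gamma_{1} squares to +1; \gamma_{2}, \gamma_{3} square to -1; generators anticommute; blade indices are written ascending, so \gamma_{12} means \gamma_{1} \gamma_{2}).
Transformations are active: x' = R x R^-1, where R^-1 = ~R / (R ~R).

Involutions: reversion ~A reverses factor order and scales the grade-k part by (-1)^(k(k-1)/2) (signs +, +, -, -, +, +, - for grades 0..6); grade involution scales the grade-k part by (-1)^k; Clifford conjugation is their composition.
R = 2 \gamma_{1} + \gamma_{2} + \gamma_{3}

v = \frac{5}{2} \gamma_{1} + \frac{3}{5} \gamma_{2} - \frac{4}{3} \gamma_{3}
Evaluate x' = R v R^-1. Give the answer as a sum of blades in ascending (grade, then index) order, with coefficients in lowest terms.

~R = 2 \gamma_{1} + \gamma_{2} + \gamma_{3}, and R ~R = 2, so R^-1 = ~R / (2).
R v = \frac{86}{15} - \frac{13}{10} \gamma_{12} - \frac{31}{6} \gamma_{13} - \frac{29}{15} \gamma_{23}
Answer: \frac{269}{30} \gamma_{1} + \frac{77}{15} \gamma_{2} + \frac{106}{15} \gamma_{3}


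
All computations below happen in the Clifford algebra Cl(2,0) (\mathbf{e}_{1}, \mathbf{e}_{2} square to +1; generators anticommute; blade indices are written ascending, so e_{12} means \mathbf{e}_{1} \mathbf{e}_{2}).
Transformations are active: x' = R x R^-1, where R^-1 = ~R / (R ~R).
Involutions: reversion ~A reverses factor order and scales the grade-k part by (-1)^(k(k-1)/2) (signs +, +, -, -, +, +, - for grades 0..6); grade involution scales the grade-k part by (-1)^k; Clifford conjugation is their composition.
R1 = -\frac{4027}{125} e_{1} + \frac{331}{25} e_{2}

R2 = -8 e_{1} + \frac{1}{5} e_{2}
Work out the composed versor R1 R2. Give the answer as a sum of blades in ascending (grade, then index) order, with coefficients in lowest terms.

Distribute over the terms of R1 (each basis-blade product reordered to ascending indices, repeated generators contracted through their squares):
(-\frac{4027}{125} e_{1}) R2 = \frac{32216}{125} - \frac{4027}{625} e_{12}
(\frac{331}{25} e_{2}) R2 = \frac{331}{125} + \frac{2648}{25} e_{12}
Summing the partial products and collecting blades:
Answer: \frac{32547}{125} + \frac{62173}{625} e_{12}


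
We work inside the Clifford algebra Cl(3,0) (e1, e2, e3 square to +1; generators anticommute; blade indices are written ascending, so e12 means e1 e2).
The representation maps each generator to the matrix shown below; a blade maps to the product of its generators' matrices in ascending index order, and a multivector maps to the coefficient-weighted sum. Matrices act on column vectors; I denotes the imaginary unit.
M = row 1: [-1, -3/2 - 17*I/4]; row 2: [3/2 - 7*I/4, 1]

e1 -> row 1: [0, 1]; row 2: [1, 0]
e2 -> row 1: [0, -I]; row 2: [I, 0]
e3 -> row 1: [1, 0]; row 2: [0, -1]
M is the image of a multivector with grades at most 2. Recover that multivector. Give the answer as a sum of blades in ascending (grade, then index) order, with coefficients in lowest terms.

Method: 1, rho(e1), rho(e2), rho(e3) form a trace-orthogonal basis of the 2x2 complex matrices (tr(X Y) = 2 if X = Y, else 0), so M = m0*1 + m1*rho(e1) + m2*rho(e2) + m3*rho(e3) with m0 = tr(M)/2 = 0, m1 = tr(M rho(e1))/2 = -3*I, m2 = tr(M rho(e2))/2 = 5/4 - 3*I/2, m3 = tr(M rho(e3))/2 = -1.
Multiplying table entries, the bivector images are rho(e12) = I*rho(e3), rho(e13) = -I*rho(e2), rho(e23) = I*rho(e1); with real blade coefficients the real parts of m0..m3 are the coefficients of 1, e1, e2, e3 and the imaginary parts give the bivectors (e23: Im m1, e13: -Im m2, e12: Im m3).
Answer: 5/4*e2 - e3 + 3/2*e13 - 3*e23


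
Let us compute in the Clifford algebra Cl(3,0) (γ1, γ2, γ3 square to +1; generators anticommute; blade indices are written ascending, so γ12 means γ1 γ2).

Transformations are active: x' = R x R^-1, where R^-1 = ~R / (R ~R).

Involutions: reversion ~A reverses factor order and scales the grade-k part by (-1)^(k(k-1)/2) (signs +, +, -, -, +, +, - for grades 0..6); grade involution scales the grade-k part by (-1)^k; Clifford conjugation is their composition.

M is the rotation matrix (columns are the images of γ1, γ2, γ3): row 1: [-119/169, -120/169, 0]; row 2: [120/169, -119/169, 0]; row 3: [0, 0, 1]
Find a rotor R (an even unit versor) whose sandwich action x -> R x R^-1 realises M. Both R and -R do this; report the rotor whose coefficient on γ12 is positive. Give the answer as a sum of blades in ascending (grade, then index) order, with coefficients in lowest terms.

Method: write R = a + b12*γ12 + b13*γ13 + b23*γ23 with a^2 + b12^2 + b13^2 + b23^2 = 1 (so R^-1 = ~R). Expanding the columns R e_j ~R gives tr M = 4a^2 - 1 and, from the antisymmetric part, M21 - M12 = -4a*b12, M13 - M31 = 4a*b13, M32 - M23 = -4a*b23.
Here tr M = -69/169, so a^2 = (1 + tr M)/4 = 25/169 and a = ±5/13. Taking a = 5/13: M21 - M12 = 240/169, M13 - M31 = 0, M32 - M23 = 0, giving b12 = -12/13, b13 = 0, b23 = 0, i.e. R = 5/13 - 12/13*γ12.
Its γ12 coefficient is negative, so report the other preimage -R.
Answer: -5/13 + 12/13*γ12. Key observation: the double cover Spin(3) -> SO(3) sends R and -R to the same matrix (trace -69/169 here), so the stated sign of the γ12 coefficient is what selects one sheet.


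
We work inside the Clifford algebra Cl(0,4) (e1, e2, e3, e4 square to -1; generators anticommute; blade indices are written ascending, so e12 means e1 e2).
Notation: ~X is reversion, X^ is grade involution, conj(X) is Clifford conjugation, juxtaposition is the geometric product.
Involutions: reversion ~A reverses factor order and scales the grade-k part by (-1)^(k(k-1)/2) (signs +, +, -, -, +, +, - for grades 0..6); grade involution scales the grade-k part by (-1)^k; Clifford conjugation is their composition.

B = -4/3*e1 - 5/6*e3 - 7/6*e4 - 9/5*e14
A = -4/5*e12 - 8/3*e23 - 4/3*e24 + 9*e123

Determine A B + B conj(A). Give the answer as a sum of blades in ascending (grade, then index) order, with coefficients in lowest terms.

first term: -122/45*e2 + 51/10*e12 + 12*e23 + 36/25*e24 + 38/9*e123 + 122/45*e124 + 91/5*e234 - 57/10*e1234
second term: -122/45*e2 + 51/10*e12 + 12*e23 + 36/25*e24 - 38/9*e123 - 122/45*e124 - 91/5*e234 + 57/10*e1234
Answer: -244/45*e2 + 51/5*e12 + 24*e23 + 72/25*e24


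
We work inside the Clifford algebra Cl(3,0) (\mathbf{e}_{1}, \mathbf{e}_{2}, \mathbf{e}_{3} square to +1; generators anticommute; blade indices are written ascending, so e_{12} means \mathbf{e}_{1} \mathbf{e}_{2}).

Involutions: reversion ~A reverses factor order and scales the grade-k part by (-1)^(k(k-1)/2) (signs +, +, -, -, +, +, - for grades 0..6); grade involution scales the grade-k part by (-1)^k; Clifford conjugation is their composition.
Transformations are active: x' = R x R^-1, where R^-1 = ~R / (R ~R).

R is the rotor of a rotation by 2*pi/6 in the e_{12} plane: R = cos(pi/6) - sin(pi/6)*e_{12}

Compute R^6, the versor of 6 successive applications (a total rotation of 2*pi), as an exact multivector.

Because a rotor carries half the rotation angle, composing 6 copies of this e_{12}-plane rotor multiplies the phase: 6*(pi/6) = \pi, hence R^6 = cos(\pi) - sin(\pi)*e_{12}.
cos(\pi) = -1 and sin(\pi) = 0, so R^6 = -1. The total rotation 2*pi is 1 full turn, so every vector returns to itself, yet the rotor is -1, on the OTHER sheet of the double cover (an odd number of 2*pi turns).
Answer: -1


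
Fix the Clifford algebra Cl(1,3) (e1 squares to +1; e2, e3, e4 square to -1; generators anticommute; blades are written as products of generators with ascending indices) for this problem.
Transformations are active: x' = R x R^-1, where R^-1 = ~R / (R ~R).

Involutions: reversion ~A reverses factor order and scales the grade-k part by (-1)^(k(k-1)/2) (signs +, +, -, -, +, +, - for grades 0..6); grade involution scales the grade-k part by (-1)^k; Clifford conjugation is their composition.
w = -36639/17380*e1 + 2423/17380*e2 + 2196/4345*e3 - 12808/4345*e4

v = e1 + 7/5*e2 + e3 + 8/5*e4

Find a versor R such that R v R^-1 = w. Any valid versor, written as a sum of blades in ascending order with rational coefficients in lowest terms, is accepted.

Here q(v) = q(w) = -113/25; the classical choice R = v + w = -19259/17380*e1 + 5351/3476*e2 + 6541/4345*e3 - 5856/4345*e4 then realises v -> w under the sandwich.
Answer: -19259/17380*e1 + 5351/3476*e2 + 6541/4345*e3 - 5856/4345*e4


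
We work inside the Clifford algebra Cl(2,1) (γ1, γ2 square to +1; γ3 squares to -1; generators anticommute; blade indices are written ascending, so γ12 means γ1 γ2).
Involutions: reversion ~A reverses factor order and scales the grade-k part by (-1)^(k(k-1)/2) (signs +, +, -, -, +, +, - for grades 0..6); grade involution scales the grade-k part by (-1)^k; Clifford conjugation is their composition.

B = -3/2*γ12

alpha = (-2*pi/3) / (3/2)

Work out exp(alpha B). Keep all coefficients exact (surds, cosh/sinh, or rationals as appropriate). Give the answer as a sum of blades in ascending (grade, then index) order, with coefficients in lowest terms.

B^2 = (-3/2)^2*(γ12)^2 = 9/4*(-1) = -9/4 (a basis 2-blade squares to minus the product of its generators' squares).
B^2 = -9/4 — circular case — the even/odd split gives cos and sin: l = 3/2, alpha*l = -2*pi/3, so exp(alpha B) = cos(-2*pi/3) + (sin(-2*pi/3)/(3/2))*B = -1/2 + (-sqrt(3)/3)*B.
Answer: -1/2 + sqrt(3)/2*γ12


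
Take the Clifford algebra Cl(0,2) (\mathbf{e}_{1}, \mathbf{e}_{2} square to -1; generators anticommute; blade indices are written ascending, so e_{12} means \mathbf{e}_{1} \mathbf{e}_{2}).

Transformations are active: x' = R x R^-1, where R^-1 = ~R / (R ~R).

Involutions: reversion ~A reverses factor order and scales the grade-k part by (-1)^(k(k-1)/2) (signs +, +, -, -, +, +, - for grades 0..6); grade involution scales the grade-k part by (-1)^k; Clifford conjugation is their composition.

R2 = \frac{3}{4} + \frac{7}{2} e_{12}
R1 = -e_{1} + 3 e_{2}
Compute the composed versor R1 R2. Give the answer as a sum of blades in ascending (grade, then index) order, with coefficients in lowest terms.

Distribute over the terms of R1 (each basis-blade product reordered to ascending indices, repeated generators contracted through their squares):
(-e_{1}) R2 = -\frac{3}{4} e_{1} + \frac{7}{2} e_{2}
(3 e_{2}) R2 = \frac{21}{2} e_{1} + \frac{9}{4} e_{2}
Summing the partial products and collecting blades:
Answer: \frac{39}{4} e_{1} + \frac{23}{4} e_{2}


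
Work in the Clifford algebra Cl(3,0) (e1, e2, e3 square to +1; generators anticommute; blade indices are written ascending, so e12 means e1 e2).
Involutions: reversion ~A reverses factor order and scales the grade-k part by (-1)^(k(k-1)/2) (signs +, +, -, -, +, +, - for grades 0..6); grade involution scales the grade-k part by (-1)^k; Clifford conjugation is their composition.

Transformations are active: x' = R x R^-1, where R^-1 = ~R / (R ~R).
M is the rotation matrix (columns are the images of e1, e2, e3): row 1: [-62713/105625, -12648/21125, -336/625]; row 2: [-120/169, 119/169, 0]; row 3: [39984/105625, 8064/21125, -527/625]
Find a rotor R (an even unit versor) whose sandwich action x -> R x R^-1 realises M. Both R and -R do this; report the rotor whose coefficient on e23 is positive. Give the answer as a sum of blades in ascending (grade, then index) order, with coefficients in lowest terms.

Method: write R = a + b12*e12 + b13*e13 + b23*e23 with a^2 + b12^2 + b13^2 + b23^2 = 1 (so R^-1 = ~R). Expanding the columns R e_j ~R gives tr M = 4a^2 - 1 and, from the antisymmetric part, M21 - M12 = -4a*b12, M13 - M31 = 4a*b13, M32 - M23 = -4a*b23.
Here tr M = -77401/105625, so a^2 = (1 + tr M)/4 = 7056/105625 and a = ±84/325. Taking a = 84/325: M21 - M12 = -2352/21125, M13 - M31 = -96768/105625, M32 - M23 = 8064/21125, giving b12 = 7/65, b13 = -288/325, b23 = -24/65, i.e. R = 84/325 + 7/65*e12 - 288/325*e13 - 24/65*e23.
Its e23 coefficient is negative, so report the other preimage -R.
Answer: -84/325 - 7/65*e12 + 288/325*e13 + 24/65*e23. Recall the cover is two-to-one: with M of trace -77401/105625, both preimages act alike, and the stated e23 sign chooses the sheet.


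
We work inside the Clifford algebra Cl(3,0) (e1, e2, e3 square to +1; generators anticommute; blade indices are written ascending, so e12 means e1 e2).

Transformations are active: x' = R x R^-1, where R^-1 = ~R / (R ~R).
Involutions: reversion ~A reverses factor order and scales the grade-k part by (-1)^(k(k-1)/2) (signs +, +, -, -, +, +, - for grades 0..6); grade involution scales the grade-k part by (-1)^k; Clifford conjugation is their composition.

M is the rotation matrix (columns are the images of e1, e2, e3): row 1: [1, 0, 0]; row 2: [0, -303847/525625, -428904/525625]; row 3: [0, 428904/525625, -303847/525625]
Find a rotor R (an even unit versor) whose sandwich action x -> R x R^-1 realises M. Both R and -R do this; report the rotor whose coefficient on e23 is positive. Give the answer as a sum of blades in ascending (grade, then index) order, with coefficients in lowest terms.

Method: write R = a + b12*e12 + b13*e13 + b23*e23 with a^2 + b12^2 + b13^2 + b23^2 = 1 (so R^-1 = ~R). Expanding the columns R e_j ~R gives tr M = 4a^2 - 1 and, from the antisymmetric part, M21 - M12 = -4a*b12, M13 - M31 = 4a*b13, M32 - M23 = -4a*b23.
Here tr M = -82069/525625, so a^2 = (1 + tr M)/4 = 110889/525625 and a = ±333/725. Taking a = 333/725: M21 - M12 = 0, M13 - M31 = 0, M32 - M23 = 857808/525625, giving b12 = 0, b13 = 0, b23 = -644/725, i.e. R = 333/725 - 644/725*e23.
Its e23 coefficient is negative, so report the other preimage -R.
Answer: -333/725 + 644/725*e23. Key observation: the double cover Spin(3) -> SO(3) sends R and -R to the same matrix (trace -82069/525625 here), so the stated sign of the e23 coefficient is what selects one sheet.


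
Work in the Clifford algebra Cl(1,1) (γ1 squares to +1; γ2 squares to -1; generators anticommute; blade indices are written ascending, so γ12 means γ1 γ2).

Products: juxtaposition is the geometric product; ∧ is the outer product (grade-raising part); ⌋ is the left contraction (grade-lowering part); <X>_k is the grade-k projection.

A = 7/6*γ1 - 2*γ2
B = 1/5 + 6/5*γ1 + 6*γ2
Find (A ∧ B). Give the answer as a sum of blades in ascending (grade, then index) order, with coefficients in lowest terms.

step 1: 7/30*γ1 - 2/5*γ2 + 47/5*γ12
Answer: 7/30*γ1 - 2/5*γ2 + 47/5*γ12


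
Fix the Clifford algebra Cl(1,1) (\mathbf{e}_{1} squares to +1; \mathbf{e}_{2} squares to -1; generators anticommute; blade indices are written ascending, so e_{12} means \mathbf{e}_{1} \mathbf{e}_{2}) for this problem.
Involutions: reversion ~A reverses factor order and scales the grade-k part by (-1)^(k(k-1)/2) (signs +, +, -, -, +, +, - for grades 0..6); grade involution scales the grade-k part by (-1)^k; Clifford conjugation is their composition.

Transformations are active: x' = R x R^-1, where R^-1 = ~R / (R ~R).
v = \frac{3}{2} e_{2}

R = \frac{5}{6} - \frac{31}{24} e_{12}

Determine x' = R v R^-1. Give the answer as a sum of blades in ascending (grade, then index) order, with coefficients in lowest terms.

~R = \frac{5}{6} + \frac{31}{24} e_{12}, and R ~R = -\frac{187}{192}, so R^-1 = ~R / (-\frac{187}{192}).
R v = \frac{31}{16} e_{1} + \frac{5}{4} e_{2}
Answer: -\frac{620}{187} e_{1} - \frac{1361}{374} e_{2}


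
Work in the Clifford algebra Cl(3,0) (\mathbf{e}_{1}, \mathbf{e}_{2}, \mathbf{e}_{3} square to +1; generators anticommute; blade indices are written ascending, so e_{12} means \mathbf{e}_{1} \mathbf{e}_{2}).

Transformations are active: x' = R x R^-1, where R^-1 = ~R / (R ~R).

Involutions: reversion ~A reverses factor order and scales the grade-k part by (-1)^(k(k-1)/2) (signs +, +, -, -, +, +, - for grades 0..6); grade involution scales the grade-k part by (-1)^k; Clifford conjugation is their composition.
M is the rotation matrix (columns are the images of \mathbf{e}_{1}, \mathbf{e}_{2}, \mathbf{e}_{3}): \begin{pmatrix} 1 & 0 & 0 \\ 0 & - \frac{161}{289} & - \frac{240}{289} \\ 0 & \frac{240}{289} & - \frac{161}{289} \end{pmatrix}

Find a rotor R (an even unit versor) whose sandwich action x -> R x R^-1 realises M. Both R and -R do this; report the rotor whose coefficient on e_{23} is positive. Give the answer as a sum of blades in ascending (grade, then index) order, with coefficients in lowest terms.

Method: write R = a + b12*e_{12} + b13*e_{13} + b23*e_{23} with a^2 + b12^2 + b13^2 + b23^2 = 1 (so R^-1 = ~R). Expanding the columns R e_j ~R gives tr M = 4a^2 - 1 and, from the antisymmetric part, M21 - M12 = -4a*b12, M13 - M31 = 4a*b13, M32 - M23 = -4a*b23.
Here tr M = -\frac{33}{289}, so a^2 = (1 + tr M)/4 = \frac{64}{289} and a = ±\frac{8}{17}. Taking a = \frac{8}{17}: M21 - M12 = 0, M13 - M31 = 0, M32 - M23 = \frac{480}{289}, giving b12 = 0, b13 = 0, b23 = -\frac{15}{17}, i.e. R = \frac{8}{17} - \frac{15}{17} e_{23}.
Its e_{23} coefficient is negative, so report the other preimage -R.
Answer: -\frac{8}{17} + \frac{15}{17} e_{23}. Sheet selection: the two-to-one cover makes ±R indistinguishable at the matrix level (trace -\frac{33}{289}), so uniqueness comes from the required sign on e_{23}.


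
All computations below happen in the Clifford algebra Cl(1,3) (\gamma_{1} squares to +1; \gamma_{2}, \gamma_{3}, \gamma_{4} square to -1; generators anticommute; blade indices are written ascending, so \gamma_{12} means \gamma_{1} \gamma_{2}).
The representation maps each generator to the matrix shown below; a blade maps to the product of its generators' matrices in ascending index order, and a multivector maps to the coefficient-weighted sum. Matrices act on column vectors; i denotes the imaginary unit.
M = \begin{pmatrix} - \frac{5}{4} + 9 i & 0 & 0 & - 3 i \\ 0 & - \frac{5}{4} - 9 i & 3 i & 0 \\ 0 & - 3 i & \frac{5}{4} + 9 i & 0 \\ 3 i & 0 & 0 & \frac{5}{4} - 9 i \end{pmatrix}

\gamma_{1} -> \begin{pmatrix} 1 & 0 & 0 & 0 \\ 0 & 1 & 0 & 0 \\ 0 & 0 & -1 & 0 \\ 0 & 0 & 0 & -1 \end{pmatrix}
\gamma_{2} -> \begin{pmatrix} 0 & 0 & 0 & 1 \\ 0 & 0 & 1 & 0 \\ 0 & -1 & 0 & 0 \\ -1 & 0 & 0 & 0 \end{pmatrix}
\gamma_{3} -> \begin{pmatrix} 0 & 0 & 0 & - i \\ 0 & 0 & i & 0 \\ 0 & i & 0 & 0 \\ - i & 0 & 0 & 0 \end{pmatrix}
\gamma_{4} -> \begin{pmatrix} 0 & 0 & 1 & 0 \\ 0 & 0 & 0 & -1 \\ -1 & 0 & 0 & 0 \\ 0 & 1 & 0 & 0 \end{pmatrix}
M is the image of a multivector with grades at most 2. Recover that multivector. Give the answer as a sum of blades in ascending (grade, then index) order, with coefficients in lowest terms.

Method: the blade images are trace-orthogonal — tr(rho(e_A) rho(e_B)^-1) = 4 if A = B and 0 otherwise — and rho(e_A)^-1 = (e_A)^2 * rho(e_A) with (e_A)^2 = +1 or -1, so the coefficient of e_A in the preimage is (e_A)^2 * tr(M rho(e_A))/4.
Nonzero projections over blades of grade <= 2: \gamma_{1}: (\gamma_{1})^2 = +1, tr(M rho(\gamma_{1})) = -5, coefficient -\frac{5}{4}; \gamma_{13}: (\gamma_{13})^2 = +1, tr(M rho(\gamma_{13})) = 12, coefficient 3; \gamma_{23}: (\gamma_{23})^2 = -1, tr(M rho(\gamma_{23})) = 36, coefficient -9. Every other blade of grade <= 2 projects to 0.
Answer: -\frac{5}{4} \gamma_{1} + 3 \gamma_{13} - 9 \gamma_{23}


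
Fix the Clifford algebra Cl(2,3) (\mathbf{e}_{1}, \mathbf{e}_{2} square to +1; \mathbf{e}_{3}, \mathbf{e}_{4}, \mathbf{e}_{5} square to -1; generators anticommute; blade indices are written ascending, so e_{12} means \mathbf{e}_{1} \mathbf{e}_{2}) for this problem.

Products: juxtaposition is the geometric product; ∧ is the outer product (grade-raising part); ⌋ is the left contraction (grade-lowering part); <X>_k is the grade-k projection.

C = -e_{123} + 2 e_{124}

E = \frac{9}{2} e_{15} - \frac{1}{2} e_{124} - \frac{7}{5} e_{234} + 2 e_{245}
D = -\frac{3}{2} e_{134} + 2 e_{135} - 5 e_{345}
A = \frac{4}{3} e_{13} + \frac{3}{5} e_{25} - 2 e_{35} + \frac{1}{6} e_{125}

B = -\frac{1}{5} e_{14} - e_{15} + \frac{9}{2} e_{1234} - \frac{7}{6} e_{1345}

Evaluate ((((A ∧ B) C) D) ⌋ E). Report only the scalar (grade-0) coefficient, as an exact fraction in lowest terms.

step 1: \frac{3}{25} e_{1245} - \frac{2}{5} e_{1345}
step 2: -\frac{6}{25} e_{5} - \frac{4}{5} e_{235} - \frac{2}{5} e_{245} + \frac{3}{25} e_{345}
step 3: -\frac{3}{5} - \frac{8}{5} e_{12} + \frac{12}{25} e_{13} - \frac{6}{25} e_{14} - \frac{9}{50} e_{15} - 2 e_{23} + 4 e_{24} - \frac{6}{5} e_{34} - \frac{4}{5} e_{1234} - \frac{3}{5} e_{1235} + \frac{6}{5} e_{1245} - \frac{9}{25} e_{1345}
step 4: -\frac{81}{100} - 2 e_{1} - \frac{9}{5} e_{2} + \frac{28}{5} e_{3} + 2 e_{4} + 8 e_{5} - \frac{27}{10} e_{15} + \frac{3}{10} e_{124} + \frac{21}{25} e_{234} - \frac{6}{5} e_{245}
Answer: -\frac{81}{100}


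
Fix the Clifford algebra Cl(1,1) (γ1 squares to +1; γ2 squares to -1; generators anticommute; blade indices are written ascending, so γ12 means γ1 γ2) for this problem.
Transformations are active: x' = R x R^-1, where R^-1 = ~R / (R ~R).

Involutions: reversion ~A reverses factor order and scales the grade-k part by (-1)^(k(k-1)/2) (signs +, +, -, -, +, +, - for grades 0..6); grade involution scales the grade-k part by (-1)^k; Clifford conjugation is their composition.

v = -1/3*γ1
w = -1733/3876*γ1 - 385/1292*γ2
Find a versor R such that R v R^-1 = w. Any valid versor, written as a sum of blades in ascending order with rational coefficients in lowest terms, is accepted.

Equal squares first: v^2 = w^2 = 1/9. Then v + w = -3025/3876*γ1 - 385/1292*γ2 is a versor taking v to w, provided it is invertible.
Answer: -3025/3876*γ1 - 385/1292*γ2


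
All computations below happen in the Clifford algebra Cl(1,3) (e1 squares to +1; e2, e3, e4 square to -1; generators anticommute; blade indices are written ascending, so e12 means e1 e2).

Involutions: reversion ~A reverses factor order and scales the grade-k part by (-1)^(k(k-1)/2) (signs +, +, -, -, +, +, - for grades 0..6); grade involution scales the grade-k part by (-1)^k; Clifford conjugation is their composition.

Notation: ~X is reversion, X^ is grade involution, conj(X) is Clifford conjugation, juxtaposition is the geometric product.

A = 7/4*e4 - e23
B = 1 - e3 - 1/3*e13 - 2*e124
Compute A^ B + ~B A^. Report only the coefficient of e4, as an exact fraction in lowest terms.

first term: -e2 - 7/4*e4 - 23/6*e12 - e23 - 7/4*e34 + 31/12*e134
second term: e2 - 7/4*e4 + 19/6*e12 - e23 + 7/4*e34 + 17/12*e134
Answer: -7/2


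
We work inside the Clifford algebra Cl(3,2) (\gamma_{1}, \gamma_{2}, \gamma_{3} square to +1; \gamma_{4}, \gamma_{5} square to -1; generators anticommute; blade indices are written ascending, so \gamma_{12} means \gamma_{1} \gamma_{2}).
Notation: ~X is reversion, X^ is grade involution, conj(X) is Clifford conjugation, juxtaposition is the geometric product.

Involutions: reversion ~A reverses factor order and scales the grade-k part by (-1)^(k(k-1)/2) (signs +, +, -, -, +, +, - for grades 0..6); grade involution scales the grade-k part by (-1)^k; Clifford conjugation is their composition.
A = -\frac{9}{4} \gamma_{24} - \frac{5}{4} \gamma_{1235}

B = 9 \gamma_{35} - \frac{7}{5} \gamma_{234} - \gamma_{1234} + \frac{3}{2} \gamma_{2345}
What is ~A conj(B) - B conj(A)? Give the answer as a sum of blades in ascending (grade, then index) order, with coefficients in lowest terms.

first term: \frac{63}{20} \gamma_{3} + \frac{45}{4} \gamma_{12} + \frac{9}{4} \gamma_{13} + \frac{15}{8} \gamma_{14} - \frac{27}{8} \gamma_{35} - \frac{5}{4} \gamma_{45} + \frac{7}{4} \gamma_{145} + \frac{81}{4} \gamma_{2345}
second term: \frac{63}{20} \gamma_{3} - \frac{45}{4} \gamma_{12} + \frac{9}{4} \gamma_{13} - \frac{15}{8} \gamma_{14} - \frac{27}{8} \gamma_{35} + \frac{5}{4} \gamma_{45} + \frac{7}{4} \gamma_{145} - \frac{81}{4} \gamma_{2345}
Answer: \frac{45}{2} \gamma_{12} + \frac{15}{4} \gamma_{14} - \frac{5}{2} \gamma_{45} + \frac{81}{2} \gamma_{2345}


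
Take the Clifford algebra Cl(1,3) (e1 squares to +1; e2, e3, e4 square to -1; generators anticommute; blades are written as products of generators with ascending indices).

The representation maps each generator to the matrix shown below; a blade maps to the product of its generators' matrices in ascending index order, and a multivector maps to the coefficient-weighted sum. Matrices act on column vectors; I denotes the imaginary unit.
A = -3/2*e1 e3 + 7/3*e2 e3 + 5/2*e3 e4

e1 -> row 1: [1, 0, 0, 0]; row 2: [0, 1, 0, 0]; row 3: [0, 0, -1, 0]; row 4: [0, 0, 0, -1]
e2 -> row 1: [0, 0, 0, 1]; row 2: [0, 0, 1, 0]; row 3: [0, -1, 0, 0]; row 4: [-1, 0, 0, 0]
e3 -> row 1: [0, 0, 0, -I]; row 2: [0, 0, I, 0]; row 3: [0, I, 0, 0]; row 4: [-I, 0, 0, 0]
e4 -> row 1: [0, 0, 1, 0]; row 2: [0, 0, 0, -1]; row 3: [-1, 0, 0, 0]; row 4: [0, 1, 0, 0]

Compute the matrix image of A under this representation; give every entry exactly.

Bivector images (products of the table entries): rho(e1 e3) = rho(e1)rho(e3) = row 1: [0, 0, 0, -I]; row 2: [0, 0, I, 0]; row 3: [0, -I, 0, 0]; row 4: [I, 0, 0, 0]; rho(e2 e3) = rho(e2)rho(e3) = row 1: [-I, 0, 0, 0]; row 2: [0, I, 0, 0]; row 3: [0, 0, -I, 0]; row 4: [0, 0, 0, I]; rho(e3 e4) = rho(e3)rho(e4) = row 1: [0, -I, 0, 0]; row 2: [-I, 0, 0, 0]; row 3: [0, 0, 0, -I]; row 4: [0, 0, -I, 0].
M = (-3/2)*rho(e1 e3) + (7/3)*rho(e2 e3) + (5/2)*rho(e3 e4), summed entrywise:
Answer: row 1: [-7*I/3, -5*I/2, 0, 3*I/2]; row 2: [-5*I/2, 7*I/3, -3*I/2, 0]; row 3: [0, 3*I/2, -7*I/3, -5*I/2]; row 4: [-3*I/2, 0, -5*I/2, 7*I/3]


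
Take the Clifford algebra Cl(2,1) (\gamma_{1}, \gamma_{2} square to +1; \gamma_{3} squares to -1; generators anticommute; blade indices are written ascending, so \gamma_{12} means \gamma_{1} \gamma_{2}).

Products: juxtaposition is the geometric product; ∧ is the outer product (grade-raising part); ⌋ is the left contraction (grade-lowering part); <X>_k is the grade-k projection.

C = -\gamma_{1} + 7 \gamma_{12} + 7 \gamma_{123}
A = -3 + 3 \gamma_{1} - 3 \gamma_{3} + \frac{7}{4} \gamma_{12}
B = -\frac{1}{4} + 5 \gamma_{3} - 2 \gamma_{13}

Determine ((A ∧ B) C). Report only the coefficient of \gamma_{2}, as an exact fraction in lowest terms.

step 1: \frac{3}{4} - \frac{3}{4} \gamma_{1} - \frac{57}{4} \gamma_{3} - \frac{7}{16} \gamma_{12} + 21 \gamma_{13} + \frac{35}{4} \gamma_{123}
step 2: \frac{1041}{16} - \frac{3}{4} \gamma_{1} - \frac{2443}{16} \gamma_{2} - \frac{595}{16} \gamma_{3} + 105 \gamma_{12} - \frac{57}{4} \gamma_{13} + 133 \gamma_{23} - \frac{189}{2} \gamma_{123}
Answer: -\frac{2443}{16}


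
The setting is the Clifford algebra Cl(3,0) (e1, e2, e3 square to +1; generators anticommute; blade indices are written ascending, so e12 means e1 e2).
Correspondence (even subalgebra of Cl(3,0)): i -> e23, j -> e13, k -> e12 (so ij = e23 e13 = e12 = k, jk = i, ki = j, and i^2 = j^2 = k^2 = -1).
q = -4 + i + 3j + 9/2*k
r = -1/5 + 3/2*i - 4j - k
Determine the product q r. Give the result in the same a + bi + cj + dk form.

In blades: q = -4 + 9/2*e12 + 3*e13 + e23, r = -1/5 - e12 - 4*e13 + 3/2*e23.
Distribute q over r term by term (generator squares from the signature, products reordered to ascending indices): (-4)*r = 4/5 + 4*e12 + 16*e13 - 6*e23; (9/2*e12)*r = 9/2 - 9/10*e12 + 27/4*e13 + 18*e23; (3*e13)*r = 12 - 9/2*e12 - 3/5*e13 - 3*e23; (e23)*r = -3/2 - 4*e12 + e13 - 1/5*e23.
Sum: 79/5 - 27/5*e12 + 463/20*e13 + 44/5*e23; translating back through the correspondence:
Answer: 79/5 + 44/5*i + 463/20*j - 27/5*k


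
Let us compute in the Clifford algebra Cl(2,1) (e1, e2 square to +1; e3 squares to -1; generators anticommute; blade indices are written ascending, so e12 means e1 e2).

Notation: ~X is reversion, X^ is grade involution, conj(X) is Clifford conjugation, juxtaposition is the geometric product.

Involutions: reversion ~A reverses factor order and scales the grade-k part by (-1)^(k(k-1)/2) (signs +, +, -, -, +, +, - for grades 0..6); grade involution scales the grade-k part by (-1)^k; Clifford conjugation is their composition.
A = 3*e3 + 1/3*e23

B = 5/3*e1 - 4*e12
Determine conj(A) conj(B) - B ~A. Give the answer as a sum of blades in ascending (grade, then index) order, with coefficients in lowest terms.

first term: -11/3*e13 - 103/9*e123
second term: 19/3*e13 - 113/9*e123
Answer: -10*e13 + 10/9*e123


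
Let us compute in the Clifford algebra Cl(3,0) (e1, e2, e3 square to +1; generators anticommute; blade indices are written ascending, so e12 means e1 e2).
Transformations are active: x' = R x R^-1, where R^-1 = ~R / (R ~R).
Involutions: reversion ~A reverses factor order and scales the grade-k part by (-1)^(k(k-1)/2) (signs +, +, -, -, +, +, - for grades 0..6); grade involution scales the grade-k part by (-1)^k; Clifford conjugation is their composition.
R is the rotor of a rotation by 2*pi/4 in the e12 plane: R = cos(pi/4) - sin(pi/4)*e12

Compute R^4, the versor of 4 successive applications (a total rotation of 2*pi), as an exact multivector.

Half-angle bookkeeping: 4 applications in e12 add up to rotor phase 4*pi/4 = pi, so R^4 = cos(pi) - sin(pi)*e12.
cos(pi) = -1 and sin(pi) = 0, so R^4 = -1. The total rotation 2*pi is 1 full turn, so every vector returns to itself, yet the rotor is -1, on the OTHER sheet of the double cover (an odd number of 2*pi turns).
Answer: -1


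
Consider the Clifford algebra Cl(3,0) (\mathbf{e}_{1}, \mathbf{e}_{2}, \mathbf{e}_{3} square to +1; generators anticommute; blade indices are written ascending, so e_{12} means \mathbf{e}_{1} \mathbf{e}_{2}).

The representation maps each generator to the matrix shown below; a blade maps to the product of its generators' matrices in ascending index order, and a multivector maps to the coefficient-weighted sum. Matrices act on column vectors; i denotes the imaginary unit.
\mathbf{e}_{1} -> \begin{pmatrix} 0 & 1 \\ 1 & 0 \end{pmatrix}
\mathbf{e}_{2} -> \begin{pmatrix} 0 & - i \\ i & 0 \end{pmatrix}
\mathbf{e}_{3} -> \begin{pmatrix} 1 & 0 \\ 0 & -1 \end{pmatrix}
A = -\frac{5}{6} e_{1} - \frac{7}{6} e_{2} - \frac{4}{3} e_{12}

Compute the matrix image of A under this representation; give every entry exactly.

Bivector images (products of the table entries): rho(e_{12}) = rho(\mathbf{e}_{1})rho(\mathbf{e}_{2}) = \begin{pmatrix} i & 0 \\ 0 & - i \end{pmatrix}.
M = (-\frac{5}{6})*rho(e_{1}) + (-\frac{7}{6})*rho(e_{2}) + (-\frac{4}{3})*rho(e_{12}), summed entrywise:
Answer: \begin{pmatrix} - \frac{4 i}{3} & - \frac{5}{6} + \frac{7 i}{6} \\ - \frac{5}{6} - \frac{7 i}{6} & \frac{4 i}{3} \end{pmatrix}


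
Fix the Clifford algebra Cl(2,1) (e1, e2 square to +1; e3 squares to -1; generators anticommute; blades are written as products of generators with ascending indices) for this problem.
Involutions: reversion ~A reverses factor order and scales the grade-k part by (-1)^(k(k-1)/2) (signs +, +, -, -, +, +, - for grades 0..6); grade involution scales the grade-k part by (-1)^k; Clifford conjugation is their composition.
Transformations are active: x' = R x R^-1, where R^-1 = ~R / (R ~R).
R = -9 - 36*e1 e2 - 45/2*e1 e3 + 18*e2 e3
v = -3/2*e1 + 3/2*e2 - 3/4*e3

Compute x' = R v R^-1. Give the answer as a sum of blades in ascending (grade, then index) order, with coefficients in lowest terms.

~R = -9 + 36*e1 e2 + 45/2*e1 e3 - 18*e2 e3, and R ~R = 2187/4, so R^-1 = ~R / (2187/4).
R v = -459/8*e1 - 54*e2 - 54*e3 + 135/4*e1 e2 e3
Answer: 7/6*e1 - 5/2*e2 - 23/12*e3


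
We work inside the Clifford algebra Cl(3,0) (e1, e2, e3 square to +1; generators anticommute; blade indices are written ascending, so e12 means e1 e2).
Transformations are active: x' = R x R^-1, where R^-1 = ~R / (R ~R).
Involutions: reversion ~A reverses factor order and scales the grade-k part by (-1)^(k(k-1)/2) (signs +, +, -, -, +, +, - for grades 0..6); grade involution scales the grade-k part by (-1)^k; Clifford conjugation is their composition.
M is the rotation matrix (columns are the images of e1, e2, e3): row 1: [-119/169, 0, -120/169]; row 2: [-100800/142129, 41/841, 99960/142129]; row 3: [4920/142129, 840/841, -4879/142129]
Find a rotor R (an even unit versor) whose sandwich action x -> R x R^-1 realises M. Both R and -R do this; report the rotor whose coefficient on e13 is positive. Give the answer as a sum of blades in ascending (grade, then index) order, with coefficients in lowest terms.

Method: write R = a + b12*e12 + b13*e13 + b23*e23 with a^2 + b12^2 + b13^2 + b23^2 = 1 (so R^-1 = ~R). Expanding the columns R e_j ~R gives tr M = 4a^2 - 1 and, from the antisymmetric part, M21 - M12 = -4a*b12, M13 - M31 = 4a*b13, M32 - M23 = -4a*b23.
Here tr M = -98029/142129, so a^2 = (1 + tr M)/4 = 11025/142129 and a = ±105/377. Taking a = 105/377: M21 - M12 = -100800/142129, M13 - M31 = -105840/142129, M32 - M23 = 42000/142129, giving b12 = 240/377, b13 = -252/377, b23 = -100/377, i.e. R = 105/377 + 240/377*e12 - 252/377*e13 - 100/377*e23.
Its e13 coefficient is negative, so report the other preimage -R.
Answer: -105/377 - 240/377*e12 + 252/377*e13 + 100/377*e23. Uniqueness: Spin(3) -> SO(3) maps R and -R to the same rotation of trace -98029/142129; fixing the sign of the e13 coefficient removes the ambiguity.


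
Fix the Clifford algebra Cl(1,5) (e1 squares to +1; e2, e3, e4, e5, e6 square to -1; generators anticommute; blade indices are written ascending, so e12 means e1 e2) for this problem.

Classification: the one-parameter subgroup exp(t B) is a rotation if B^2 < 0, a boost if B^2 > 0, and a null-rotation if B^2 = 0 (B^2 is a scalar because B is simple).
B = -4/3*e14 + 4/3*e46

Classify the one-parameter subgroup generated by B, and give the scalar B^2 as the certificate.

B^2 term by term: the squares give (-4/3)^2*(e14)^2 + (4/3)^2*(e46)^2 = 16/9*(+1) + 16/9*(-1) = 0 (each basis 2-blade squares to minus the product of its generators' squares); cross terms between blades sharing an index anticommute and cancel. So B^2 = 0.
Answer: null-rotation, certificate B^2 = 0. Why this suffices: the scalar 0 survives any versor conjugation, so its sign alone determines the class however B is presented.


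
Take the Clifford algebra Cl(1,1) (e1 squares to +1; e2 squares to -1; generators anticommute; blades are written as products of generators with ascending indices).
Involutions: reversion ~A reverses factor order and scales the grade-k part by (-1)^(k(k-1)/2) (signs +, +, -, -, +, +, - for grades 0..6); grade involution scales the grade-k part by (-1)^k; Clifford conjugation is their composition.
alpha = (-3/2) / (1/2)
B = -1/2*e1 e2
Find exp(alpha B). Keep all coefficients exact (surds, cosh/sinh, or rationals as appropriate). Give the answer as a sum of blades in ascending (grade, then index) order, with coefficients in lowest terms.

B^2 = (-1/2)^2*(e1 e2)^2 = 1/4*(+1) = 1/4 (a basis 2-blade squares to minus the product of its generators' squares).
B^2 = 1/4 — a positive square means the series sums to a boost: l = 1/2, alpha*l = -3/2, so exp(alpha B) = cosh(-3/2) + (sinh(-3/2)/(1/2))*B = cosh(3/2) + (-2*sinh(3/2))*B.
Answer: cosh(3/2) + sinh(3/2)*e1 e2


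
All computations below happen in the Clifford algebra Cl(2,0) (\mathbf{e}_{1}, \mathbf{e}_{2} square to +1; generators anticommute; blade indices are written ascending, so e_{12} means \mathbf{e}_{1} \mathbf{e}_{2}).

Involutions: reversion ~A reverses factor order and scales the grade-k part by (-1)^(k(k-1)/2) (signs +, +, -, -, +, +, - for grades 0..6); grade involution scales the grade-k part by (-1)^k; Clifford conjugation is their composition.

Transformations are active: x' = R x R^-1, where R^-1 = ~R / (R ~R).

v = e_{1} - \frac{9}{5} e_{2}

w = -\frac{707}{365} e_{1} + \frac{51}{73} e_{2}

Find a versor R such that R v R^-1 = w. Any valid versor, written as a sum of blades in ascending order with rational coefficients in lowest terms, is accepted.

Take R = v + w = -\frac{342}{365} e_{1} - \frac{402}{365} e_{2}. Because q(v) = q(w) = \frac{106}{25}, conjugation by R sends v exactly to w.
Answer: -\frac{342}{365} e_{1} - \frac{402}{365} e_{2}
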